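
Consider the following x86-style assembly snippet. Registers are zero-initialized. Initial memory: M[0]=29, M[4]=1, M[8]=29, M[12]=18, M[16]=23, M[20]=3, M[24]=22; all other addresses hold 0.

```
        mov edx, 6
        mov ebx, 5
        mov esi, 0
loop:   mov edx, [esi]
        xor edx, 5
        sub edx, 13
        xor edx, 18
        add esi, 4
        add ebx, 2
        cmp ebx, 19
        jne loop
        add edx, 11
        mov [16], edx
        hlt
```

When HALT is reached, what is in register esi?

28

after mov edx, 6: edx=6
after mov ebx, 5: ebx=5
after mov esi, 0: esi=0
after mov edx, [esi]: edx=M[0]=29
after xor edx, 5: edx=29^5=24
after sub edx, 13: edx=24-13=11
after xor edx, 18: edx=11^18=25
after add esi, 4: esi=0+4=4
after add ebx, 2: ebx=5+2=7
cmp ebx, 19  (cmp 7,19)
jne loop: taken
after mov edx, [esi]: edx=M[4]=1
after xor edx, 5: edx=1^5=4
after sub edx, 13: edx=4-13=-9
after xor edx, 18: edx=(-9)^18=-27
after add esi, 4: esi=4+4=8
after add ebx, 2: ebx=7+2=9
cmp ebx, 19  (cmp 9,19)
jne loop: taken
after mov edx, [esi]: edx=M[8]=29
after xor edx, 5: edx=29^5=24
after sub edx, 13: edx=24-13=11
after xor edx, 18: edx=11^18=25
after add esi, 4: esi=8+4=12
after add ebx, 2: ebx=9+2=11
cmp ebx, 19  (cmp 11,19)
jne loop: taken
after mov edx, [esi]: edx=M[12]=18
after xor edx, 5: edx=18^5=23
after sub edx, 13: edx=23-13=10
after xor edx, 18: edx=10^18=24
after add esi, 4: esi=12+4=16
after add ebx, 2: ebx=11+2=13
cmp ebx, 19  (cmp 13,19)
jne loop: taken
after mov edx, [esi]: edx=M[16]=23
after xor edx, 5: edx=23^5=18
after sub edx, 13: edx=18-13=5
after xor edx, 18: edx=5^18=23
after add esi, 4: esi=16+4=20
after add ebx, 2: ebx=13+2=15
cmp ebx, 19  (cmp 15,19)
jne loop: taken
after mov edx, [esi]: edx=M[20]=3
after xor edx, 5: edx=3^5=6
after sub edx, 13: edx=6-13=-7
after xor edx, 18: edx=(-7)^18=-21
after add esi, 4: esi=20+4=24
after add ebx, 2: ebx=15+2=17
cmp ebx, 19  (cmp 17,19)
jne loop: taken
after mov edx, [esi]: edx=M[24]=22
after xor edx, 5: edx=22^5=19
after sub edx, 13: edx=19-13=6
after xor edx, 18: edx=6^18=20
after add esi, 4: esi=24+4=28
after add ebx, 2: ebx=17+2=19
cmp ebx, 19  (cmp 19,19)
jne loop: not taken
after add edx, 11: edx=20+11=31
mov [16], edx → M[16]=31
halt.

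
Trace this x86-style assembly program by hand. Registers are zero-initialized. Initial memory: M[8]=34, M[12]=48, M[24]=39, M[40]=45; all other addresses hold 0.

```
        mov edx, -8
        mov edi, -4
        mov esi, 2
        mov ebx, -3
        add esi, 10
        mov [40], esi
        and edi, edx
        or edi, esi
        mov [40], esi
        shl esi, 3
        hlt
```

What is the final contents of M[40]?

12

after mov edx, -8: edx=-8
after mov edi, -4: edi=-4
after mov esi, 2: esi=2
after mov ebx, -3: ebx=-3
after add esi, 10: esi=2+10=12
mov [40], esi → M[40]=12
after and edi, edx: edi=(-4)&(-8)=-8
after or edi, esi: edi=(-8)|12=-4
mov [40], esi → M[40]=12
after shl esi, 3: esi=12<<3=96
halt.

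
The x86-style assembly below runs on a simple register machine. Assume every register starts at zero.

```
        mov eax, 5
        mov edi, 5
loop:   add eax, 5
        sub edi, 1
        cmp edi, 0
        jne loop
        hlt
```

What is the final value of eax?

30

eax=5
edi=5
eax=5+5=10
edi=5-1=4
cmp edi, 0  (cmp 4,0)
jne loop: taken
eax=10+5=15
edi=4-1=3
cmp edi, 0  (cmp 3,0)
jne loop: taken
eax=15+5=20
edi=3-1=2
cmp edi, 0  (cmp 2,0)
jne loop: taken
eax=20+5=25
edi=2-1=1
cmp edi, 0  (cmp 1,0)
jne loop: taken
eax=25+5=30
edi=1-1=0
cmp edi, 0  (cmp 0,0)
jne loop: not taken
halt.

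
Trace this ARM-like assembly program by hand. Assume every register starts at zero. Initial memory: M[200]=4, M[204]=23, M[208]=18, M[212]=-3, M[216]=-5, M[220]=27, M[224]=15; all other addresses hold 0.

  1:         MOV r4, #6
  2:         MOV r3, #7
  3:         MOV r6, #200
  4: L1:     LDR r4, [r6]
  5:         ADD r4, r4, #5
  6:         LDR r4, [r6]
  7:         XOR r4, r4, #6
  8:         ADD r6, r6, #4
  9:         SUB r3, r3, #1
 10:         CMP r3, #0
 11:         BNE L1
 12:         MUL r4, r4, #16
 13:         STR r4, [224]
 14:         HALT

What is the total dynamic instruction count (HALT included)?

MOV r4, #6 → r4=6
MOV r3, #7 → r3=7
MOV r6, #200 → r6=200
LDR r4, [r6] → r4=M[200]=4
ADD r4, r4, #5 → r4=4+5=9
LDR r4, [r6] → r4=M[200]=4
XOR r4, r4, #6 → r4=4^6=2
ADD r6, r6, #4 → r6=200+4=204
SUB r3, r3, #1 → r3=7-1=6
CMP r3, #0  (cmp 6,0)
BNE L1: taken
LDR r4, [r6] → r4=M[204]=23
ADD r4, r4, #5 → r4=23+5=28
LDR r4, [r6] → r4=M[204]=23
XOR r4, r4, #6 → r4=23^6=17
ADD r6, r6, #4 → r6=204+4=208
SUB r3, r3, #1 → r3=6-1=5
CMP r3, #0  (cmp 5,0)
BNE L1: taken
LDR r4, [r6] → r4=M[208]=18
ADD r4, r4, #5 → r4=18+5=23
LDR r4, [r6] → r4=M[208]=18
XOR r4, r4, #6 → r4=18^6=20
ADD r6, r6, #4 → r6=208+4=212
SUB r3, r3, #1 → r3=5-1=4
CMP r3, #0  (cmp 4,0)
BNE L1: taken
LDR r4, [r6] → r4=M[212]=-3
ADD r4, r4, #5 → r4=(-3)+5=2
LDR r4, [r6] → r4=M[212]=-3
XOR r4, r4, #6 → r4=(-3)^6=-5
ADD r6, r6, #4 → r6=212+4=216
SUB r3, r3, #1 → r3=4-1=3
CMP r3, #0  (cmp 3,0)
BNE L1: taken
LDR r4, [r6] → r4=M[216]=-5
ADD r4, r4, #5 → r4=(-5)+5=0
LDR r4, [r6] → r4=M[216]=-5
XOR r4, r4, #6 → r4=(-5)^6=-3
ADD r6, r6, #4 → r6=216+4=220
SUB r3, r3, #1 → r3=3-1=2
CMP r3, #0  (cmp 2,0)
BNE L1: taken
LDR r4, [r6] → r4=M[220]=27
ADD r4, r4, #5 → r4=27+5=32
LDR r4, [r6] → r4=M[220]=27
XOR r4, r4, #6 → r4=27^6=29
ADD r6, r6, #4 → r6=220+4=224
SUB r3, r3, #1 → r3=2-1=1
CMP r3, #0  (cmp 1,0)
BNE L1: taken
LDR r4, [r6] → r4=M[224]=15
ADD r4, r4, #5 → r4=15+5=20
LDR r4, [r6] → r4=M[224]=15
XOR r4, r4, #6 → r4=15^6=9
ADD r6, r6, #4 → r6=224+4=228
SUB r3, r3, #1 → r3=1-1=0
CMP r3, #0  (cmp 0,0)
BNE L1: not taken
MUL r4, r4, #16 → r4=9*16=144
STR r4, [224] → M[224]=144
halt.
Total executed instructions: 62.

62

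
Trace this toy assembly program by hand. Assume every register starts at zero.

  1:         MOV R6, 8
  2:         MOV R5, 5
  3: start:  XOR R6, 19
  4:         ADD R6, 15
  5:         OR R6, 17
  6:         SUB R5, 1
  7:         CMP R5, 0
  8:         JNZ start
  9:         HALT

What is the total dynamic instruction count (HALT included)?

R6=8
R5=5
R6=8^19=27
R6=27+15=42
R6=42|17=59
R5=5-1=4
CMP R5, 0  (cmp 4,0)
JNZ start: taken
R6=59^19=40
R6=40+15=55
R6=55|17=55
R5=4-1=3
CMP R5, 0  (cmp 3,0)
JNZ start: taken
R6=55^19=36
R6=36+15=51
R6=51|17=51
R5=3-1=2
CMP R5, 0  (cmp 2,0)
JNZ start: taken
R6=51^19=32
R6=32+15=47
R6=47|17=63
R5=2-1=1
CMP R5, 0  (cmp 1,0)
JNZ start: taken
R6=63^19=44
R6=44+15=59
R6=59|17=59
R5=1-1=0
CMP R5, 0  (cmp 0,0)
JNZ start: not taken
halt.
Total executed instructions: 33.

33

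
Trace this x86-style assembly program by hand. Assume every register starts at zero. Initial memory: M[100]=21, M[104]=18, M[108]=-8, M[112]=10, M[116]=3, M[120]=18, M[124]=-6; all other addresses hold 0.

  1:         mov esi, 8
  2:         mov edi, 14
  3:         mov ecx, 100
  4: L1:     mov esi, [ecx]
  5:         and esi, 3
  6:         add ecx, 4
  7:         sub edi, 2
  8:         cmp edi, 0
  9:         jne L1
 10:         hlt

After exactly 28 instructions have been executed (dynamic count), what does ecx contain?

mov esi, 8 → esi=8
mov edi, 14 → edi=14
mov ecx, 100 → ecx=100
mov esi, [ecx] → esi=M[100]=21
and esi, 3 → esi=21&3=1
add ecx, 4 → ecx=100+4=104
sub edi, 2 → edi=14-2=12
cmp edi, 0  (cmp 12,0)
jne L1: taken
mov esi, [ecx] → esi=M[104]=18
and esi, 3 → esi=18&3=2
add ecx, 4 → ecx=104+4=108
sub edi, 2 → edi=12-2=10
cmp edi, 0  (cmp 10,0)
jne L1: taken
mov esi, [ecx] → esi=M[108]=-8
and esi, 3 → esi=(-8)&3=0
add ecx, 4 → ecx=108+4=112
sub edi, 2 → edi=10-2=8
cmp edi, 0  (cmp 8,0)
jne L1: taken
mov esi, [ecx] → esi=M[112]=10
and esi, 3 → esi=10&3=2
add ecx, 4 → ecx=112+4=116
sub edi, 2 → edi=8-2=6
cmp edi, 0  (cmp 6,0)
jne L1: taken
mov esi, [ecx] → esi=M[116]=3
After step 28: ecx = 116.

116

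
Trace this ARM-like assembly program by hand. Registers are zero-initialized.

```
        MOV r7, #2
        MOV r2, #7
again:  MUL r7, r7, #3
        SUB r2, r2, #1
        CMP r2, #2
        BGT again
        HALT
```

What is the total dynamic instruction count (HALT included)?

MOV r7, #2 → r7=2
MOV r2, #7 → r2=7
MUL r7, r7, #3 → r7=2*3=6
SUB r2, r2, #1 → r2=7-1=6
CMP r2, #2  (cmp 6,2)
BGT again: taken
MUL r7, r7, #3 → r7=6*3=18
SUB r2, r2, #1 → r2=6-1=5
CMP r2, #2  (cmp 5,2)
BGT again: taken
MUL r7, r7, #3 → r7=18*3=54
SUB r2, r2, #1 → r2=5-1=4
CMP r2, #2  (cmp 4,2)
BGT again: taken
MUL r7, r7, #3 → r7=54*3=162
SUB r2, r2, #1 → r2=4-1=3
CMP r2, #2  (cmp 3,2)
BGT again: taken
MUL r7, r7, #3 → r7=162*3=486
SUB r2, r2, #1 → r2=3-1=2
CMP r2, #2  (cmp 2,2)
BGT again: not taken
halt.
Total executed instructions: 23.

23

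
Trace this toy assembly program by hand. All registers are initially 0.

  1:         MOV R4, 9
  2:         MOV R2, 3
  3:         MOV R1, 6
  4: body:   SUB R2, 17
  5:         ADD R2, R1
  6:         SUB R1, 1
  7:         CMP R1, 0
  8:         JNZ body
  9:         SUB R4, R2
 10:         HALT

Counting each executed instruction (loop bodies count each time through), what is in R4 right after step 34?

87

after MOV R4, 9: R4=9
after MOV R2, 3: R2=3
after MOV R1, 6: R1=6
after SUB R2, 17: R2=3-17=-14
after ADD R2, R1: R2=(-14)+6=-8
after SUB R1, 1: R1=6-1=5
CMP R1, 0  (cmp 5,0)
JNZ body: taken
after SUB R2, 17: R2=(-8)-17=-25
after ADD R2, R1: R2=(-25)+5=-20
after SUB R1, 1: R1=5-1=4
CMP R1, 0  (cmp 4,0)
JNZ body: taken
after SUB R2, 17: R2=(-20)-17=-37
after ADD R2, R1: R2=(-37)+4=-33
after SUB R1, 1: R1=4-1=3
CMP R1, 0  (cmp 3,0)
JNZ body: taken
after SUB R2, 17: R2=(-33)-17=-50
after ADD R2, R1: R2=(-50)+3=-47
after SUB R1, 1: R1=3-1=2
CMP R1, 0  (cmp 2,0)
JNZ body: taken
after SUB R2, 17: R2=(-47)-17=-64
after ADD R2, R1: R2=(-64)+2=-62
after SUB R1, 1: R1=2-1=1
CMP R1, 0  (cmp 1,0)
JNZ body: taken
after SUB R2, 17: R2=(-62)-17=-79
after ADD R2, R1: R2=(-79)+1=-78
after SUB R1, 1: R1=1-1=0
CMP R1, 0  (cmp 0,0)
JNZ body: not taken
after SUB R4, R2: R4=9-(-78)=87
After step 34: R4 = 87.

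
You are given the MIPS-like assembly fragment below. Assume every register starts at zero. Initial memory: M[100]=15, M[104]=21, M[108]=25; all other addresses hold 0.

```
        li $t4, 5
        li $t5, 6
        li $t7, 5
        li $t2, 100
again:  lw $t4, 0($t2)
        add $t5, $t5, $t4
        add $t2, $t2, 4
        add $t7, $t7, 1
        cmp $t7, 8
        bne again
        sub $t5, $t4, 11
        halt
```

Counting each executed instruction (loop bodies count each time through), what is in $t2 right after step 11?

104

after li $t4, 5: $t4=5
after li $t5, 6: $t5=6
after li $t7, 5: $t7=5
after li $t2, 100: $t2=100
after lw $t4, 0($t2): $t4=M[100]=15
after add $t5, $t5, $t4: $t5=6+15=21
after add $t2, $t2, 4: $t2=100+4=104
after add $t7, $t7, 1: $t7=5+1=6
cmp $t7, 8  (cmp 6,8)
bne again: taken
after lw $t4, 0($t2): $t4=M[104]=21
After step 11: $t2 = 104.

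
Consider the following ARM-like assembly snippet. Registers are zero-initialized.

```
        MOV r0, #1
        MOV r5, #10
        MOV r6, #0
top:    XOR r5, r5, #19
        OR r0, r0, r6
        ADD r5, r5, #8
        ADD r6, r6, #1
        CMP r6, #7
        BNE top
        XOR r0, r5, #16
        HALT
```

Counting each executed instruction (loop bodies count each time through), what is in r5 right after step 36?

90

r0=1
r5=10
r6=0
r5=10^19=25
r0=1|0=1
r5=25+8=33
r6=0+1=1
CMP r6, #7  (cmp 1,7)
BNE top: taken
r5=33^19=50
r0=1|1=1
r5=50+8=58
r6=1+1=2
CMP r6, #7  (cmp 2,7)
BNE top: taken
r5=58^19=41
r0=1|2=3
r5=41+8=49
r6=2+1=3
CMP r6, #7  (cmp 3,7)
BNE top: taken
r5=49^19=34
r0=3|3=3
r5=34+8=42
r6=3+1=4
CMP r6, #7  (cmp 4,7)
BNE top: taken
r5=42^19=57
r0=3|4=7
r5=57+8=65
r6=4+1=5
CMP r6, #7  (cmp 5,7)
BNE top: taken
r5=65^19=82
r0=7|5=7
r5=82+8=90
After step 36: r5 = 90.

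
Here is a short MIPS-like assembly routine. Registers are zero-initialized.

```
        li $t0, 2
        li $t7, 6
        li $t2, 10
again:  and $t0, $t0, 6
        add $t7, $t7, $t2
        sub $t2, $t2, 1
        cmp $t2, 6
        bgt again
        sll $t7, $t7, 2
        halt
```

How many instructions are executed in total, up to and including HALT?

$t0=2
$t7=6
$t2=10
$t0=2&6=2
$t7=6+10=16
$t2=10-1=9
cmp $t2, 6  (cmp 9,6)
bgt again: taken
$t0=2&6=2
$t7=16+9=25
$t2=9-1=8
cmp $t2, 6  (cmp 8,6)
bgt again: taken
$t0=2&6=2
$t7=25+8=33
$t2=8-1=7
cmp $t2, 6  (cmp 7,6)
bgt again: taken
$t0=2&6=2
$t7=33+7=40
$t2=7-1=6
cmp $t2, 6  (cmp 6,6)
bgt again: not taken
$t7=40<<2=160
halt.
Total executed instructions: 25.

25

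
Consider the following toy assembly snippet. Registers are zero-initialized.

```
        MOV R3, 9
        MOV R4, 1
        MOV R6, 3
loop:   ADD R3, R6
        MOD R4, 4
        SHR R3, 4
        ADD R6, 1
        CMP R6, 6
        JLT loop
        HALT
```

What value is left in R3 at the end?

R3=9
R4=1
R6=3
R3=9+3=12
R4=1%4=1
R3=12>>4=0
R6=3+1=4
CMP R6, 6  (cmp 4,6)
JLT loop: taken
R3=0+4=4
R4=1%4=1
R3=4>>4=0
R6=4+1=5
CMP R6, 6  (cmp 5,6)
JLT loop: taken
R3=0+5=5
R4=1%4=1
R3=5>>4=0
R6=5+1=6
CMP R6, 6  (cmp 6,6)
JLT loop: not taken
halt.

0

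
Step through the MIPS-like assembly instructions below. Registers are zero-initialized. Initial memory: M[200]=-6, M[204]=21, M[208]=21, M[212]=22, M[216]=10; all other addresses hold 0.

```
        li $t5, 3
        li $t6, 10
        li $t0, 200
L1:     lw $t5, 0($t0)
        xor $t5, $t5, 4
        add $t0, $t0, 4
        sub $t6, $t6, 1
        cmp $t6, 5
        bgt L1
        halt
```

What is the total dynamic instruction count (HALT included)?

34

$t5=3
$t6=10
$t0=200
$t5=M[200]=-6
$t5=(-6)^4=-2
$t0=200+4=204
$t6=10-1=9
cmp $t6, 5  (cmp 9,5)
bgt L1: taken
$t5=M[204]=21
$t5=21^4=17
$t0=204+4=208
$t6=9-1=8
cmp $t6, 5  (cmp 8,5)
bgt L1: taken
$t5=M[208]=21
$t5=21^4=17
$t0=208+4=212
$t6=8-1=7
cmp $t6, 5  (cmp 7,5)
bgt L1: taken
$t5=M[212]=22
$t5=22^4=18
$t0=212+4=216
$t6=7-1=6
cmp $t6, 5  (cmp 6,5)
bgt L1: taken
$t5=M[216]=10
$t5=10^4=14
$t0=216+4=220
$t6=6-1=5
cmp $t6, 5  (cmp 5,5)
bgt L1: not taken
halt.
Total executed instructions: 34.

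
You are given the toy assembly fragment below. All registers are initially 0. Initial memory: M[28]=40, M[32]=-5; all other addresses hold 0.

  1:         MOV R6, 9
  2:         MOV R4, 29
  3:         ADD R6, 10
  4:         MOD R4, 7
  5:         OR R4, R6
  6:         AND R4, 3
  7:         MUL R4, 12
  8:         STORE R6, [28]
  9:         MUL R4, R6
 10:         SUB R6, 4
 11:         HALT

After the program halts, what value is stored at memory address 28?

19

MOV R6, 9 → R6=9
MOV R4, 29 → R4=29
ADD R6, 10 → R6=9+10=19
MOD R4, 7 → R4=29%7=1
OR R4, R6 → R4=1|19=19
AND R4, 3 → R4=19&3=3
MUL R4, 12 → R4=3*12=36
STORE R6, [28] → M[28]=19
MUL R4, R6 → R4=36*19=684
SUB R6, 4 → R6=19-4=15
halt.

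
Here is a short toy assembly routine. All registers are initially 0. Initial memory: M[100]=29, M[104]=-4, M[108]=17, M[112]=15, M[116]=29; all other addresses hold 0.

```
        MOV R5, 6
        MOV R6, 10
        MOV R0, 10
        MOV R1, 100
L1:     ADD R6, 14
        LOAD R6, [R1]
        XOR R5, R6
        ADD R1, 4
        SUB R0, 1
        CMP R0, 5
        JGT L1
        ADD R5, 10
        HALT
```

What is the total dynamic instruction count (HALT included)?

41

MOV R5, 6 → R5=6
MOV R6, 10 → R6=10
MOV R0, 10 → R0=10
MOV R1, 100 → R1=100
ADD R6, 14 → R6=10+14=24
LOAD R6, [R1] → R6=M[100]=29
XOR R5, R6 → R5=6^29=27
ADD R1, 4 → R1=100+4=104
SUB R0, 1 → R0=10-1=9
CMP R0, 5  (cmp 9,5)
JGT L1: taken
ADD R6, 14 → R6=29+14=43
LOAD R6, [R1] → R6=M[104]=-4
XOR R5, R6 → R5=27^(-4)=-25
ADD R1, 4 → R1=104+4=108
SUB R0, 1 → R0=9-1=8
CMP R0, 5  (cmp 8,5)
JGT L1: taken
ADD R6, 14 → R6=(-4)+14=10
LOAD R6, [R1] → R6=M[108]=17
XOR R5, R6 → R5=(-25)^17=-10
ADD R1, 4 → R1=108+4=112
SUB R0, 1 → R0=8-1=7
CMP R0, 5  (cmp 7,5)
JGT L1: taken
ADD R6, 14 → R6=17+14=31
LOAD R6, [R1] → R6=M[112]=15
XOR R5, R6 → R5=(-10)^15=-7
ADD R1, 4 → R1=112+4=116
SUB R0, 1 → R0=7-1=6
CMP R0, 5  (cmp 6,5)
JGT L1: taken
ADD R6, 14 → R6=15+14=29
LOAD R6, [R1] → R6=M[116]=29
XOR R5, R6 → R5=(-7)^29=-28
ADD R1, 4 → R1=116+4=120
SUB R0, 1 → R0=6-1=5
CMP R0, 5  (cmp 5,5)
JGT L1: not taken
ADD R5, 10 → R5=(-28)+10=-18
halt.
Total executed instructions: 41.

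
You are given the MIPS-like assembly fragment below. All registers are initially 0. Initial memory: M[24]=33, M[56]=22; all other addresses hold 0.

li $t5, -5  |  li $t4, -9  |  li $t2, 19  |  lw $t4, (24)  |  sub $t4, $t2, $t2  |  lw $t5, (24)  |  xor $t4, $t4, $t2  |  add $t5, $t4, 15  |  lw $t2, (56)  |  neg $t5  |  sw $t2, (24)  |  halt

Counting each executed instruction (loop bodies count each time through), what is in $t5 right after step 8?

$t5=-5
$t4=-9
$t2=19
$t4=M[24]=33
$t4=19-19=0
$t5=M[24]=33
$t4=0^19=19
$t5=19+15=34
After step 8: $t5 = 34.

34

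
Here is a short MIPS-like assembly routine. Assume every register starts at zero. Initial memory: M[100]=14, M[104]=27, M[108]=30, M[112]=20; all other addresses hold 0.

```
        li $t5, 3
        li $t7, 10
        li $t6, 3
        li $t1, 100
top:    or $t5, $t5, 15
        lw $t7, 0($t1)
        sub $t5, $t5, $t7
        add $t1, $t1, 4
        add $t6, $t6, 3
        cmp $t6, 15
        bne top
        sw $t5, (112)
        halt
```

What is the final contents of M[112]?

-37

$t5=3
$t7=10
$t6=3
$t1=100
$t5=3|15=15
$t7=M[100]=14
$t5=15-14=1
$t1=100+4=104
$t6=3+3=6
cmp $t6, 15  (cmp 6,15)
bne top: taken
$t5=1|15=15
$t7=M[104]=27
$t5=15-27=-12
$t1=104+4=108
$t6=6+3=9
cmp $t6, 15  (cmp 9,15)
bne top: taken
$t5=(-12)|15=-1
$t7=M[108]=30
$t5=(-1)-30=-31
$t1=108+4=112
$t6=9+3=12
cmp $t6, 15  (cmp 12,15)
bne top: taken
$t5=(-31)|15=-17
$t7=M[112]=20
$t5=(-17)-20=-37
$t1=112+4=116
$t6=12+3=15
cmp $t6, 15  (cmp 15,15)
bne top: not taken
sw $t5, (112) → M[112]=-37
halt.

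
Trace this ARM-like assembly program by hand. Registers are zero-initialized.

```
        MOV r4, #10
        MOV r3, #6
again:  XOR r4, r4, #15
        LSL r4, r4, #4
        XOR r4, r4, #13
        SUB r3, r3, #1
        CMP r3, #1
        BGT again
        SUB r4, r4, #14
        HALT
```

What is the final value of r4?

5382687

MOV r4, #10 → r4=10
MOV r3, #6 → r3=6
XOR r4, r4, #15 → r4=10^15=5
LSL r4, r4, #4 → r4=5<<4=80
XOR r4, r4, #13 → r4=80^13=93
SUB r3, r3, #1 → r3=6-1=5
CMP r3, #1  (cmp 5,1)
BGT again: taken
XOR r4, r4, #15 → r4=93^15=82
LSL r4, r4, #4 → r4=82<<4=1312
XOR r4, r4, #13 → r4=1312^13=1325
SUB r3, r3, #1 → r3=5-1=4
CMP r3, #1  (cmp 4,1)
BGT again: taken
XOR r4, r4, #15 → r4=1325^15=1314
LSL r4, r4, #4 → r4=1314<<4=21024
XOR r4, r4, #13 → r4=21024^13=21037
SUB r3, r3, #1 → r3=4-1=3
CMP r3, #1  (cmp 3,1)
BGT again: taken
XOR r4, r4, #15 → r4=21037^15=21026
LSL r4, r4, #4 → r4=21026<<4=336416
XOR r4, r4, #13 → r4=336416^13=336429
SUB r3, r3, #1 → r3=3-1=2
CMP r3, #1  (cmp 2,1)
BGT again: taken
XOR r4, r4, #15 → r4=336429^15=336418
LSL r4, r4, #4 → r4=336418<<4=5382688
XOR r4, r4, #13 → r4=5382688^13=5382701
SUB r3, r3, #1 → r3=2-1=1
CMP r3, #1  (cmp 1,1)
BGT again: not taken
SUB r4, r4, #14 → r4=5382701-14=5382687
halt.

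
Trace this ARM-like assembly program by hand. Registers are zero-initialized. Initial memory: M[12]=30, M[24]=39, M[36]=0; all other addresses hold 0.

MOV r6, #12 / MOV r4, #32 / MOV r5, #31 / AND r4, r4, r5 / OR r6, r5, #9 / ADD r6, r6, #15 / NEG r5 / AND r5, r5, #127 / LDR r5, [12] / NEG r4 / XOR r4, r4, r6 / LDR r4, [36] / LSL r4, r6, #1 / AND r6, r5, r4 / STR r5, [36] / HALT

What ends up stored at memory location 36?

after MOV r6, #12: r6=12
after MOV r4, #32: r4=32
after MOV r5, #31: r5=31
after AND r4, r4, r5: r4=32&31=0
after OR r6, r5, #9: r6=31|9=31
after ADD r6, r6, #15: r6=31+15=46
after NEG r5: r5=-(31)=-31
after AND r5, r5, #127: r5=(-31)&127=97
after LDR r5, [12]: r5=M[12]=30
after NEG r4: r4=-(0)=0
after XOR r4, r4, r6: r4=0^46=46
after LDR r4, [36]: r4=M[36]=0
after LSL r4, r6, #1: r4=46<<1=92
after AND r6, r5, r4: r6=30&92=28
STR r5, [36] → M[36]=30
halt.

30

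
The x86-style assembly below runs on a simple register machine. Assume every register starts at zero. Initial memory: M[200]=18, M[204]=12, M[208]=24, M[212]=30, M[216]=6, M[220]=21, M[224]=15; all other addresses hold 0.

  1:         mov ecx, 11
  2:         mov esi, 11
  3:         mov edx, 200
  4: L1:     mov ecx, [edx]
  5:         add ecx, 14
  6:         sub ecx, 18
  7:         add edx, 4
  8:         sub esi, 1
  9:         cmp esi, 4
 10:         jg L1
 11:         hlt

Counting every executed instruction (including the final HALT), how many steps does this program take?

ecx=11
esi=11
edx=200
ecx=M[200]=18
ecx=18+14=32
ecx=32-18=14
edx=200+4=204
esi=11-1=10
cmp esi, 4  (cmp 10,4)
jg L1: taken
ecx=M[204]=12
ecx=12+14=26
ecx=26-18=8
edx=204+4=208
esi=10-1=9
cmp esi, 4  (cmp 9,4)
jg L1: taken
ecx=M[208]=24
ecx=24+14=38
ecx=38-18=20
edx=208+4=212
esi=9-1=8
cmp esi, 4  (cmp 8,4)
jg L1: taken
ecx=M[212]=30
ecx=30+14=44
ecx=44-18=26
edx=212+4=216
esi=8-1=7
cmp esi, 4  (cmp 7,4)
jg L1: taken
ecx=M[216]=6
ecx=6+14=20
ecx=20-18=2
edx=216+4=220
esi=7-1=6
cmp esi, 4  (cmp 6,4)
jg L1: taken
ecx=M[220]=21
ecx=21+14=35
ecx=35-18=17
edx=220+4=224
esi=6-1=5
cmp esi, 4  (cmp 5,4)
jg L1: taken
ecx=M[224]=15
ecx=15+14=29
ecx=29-18=11
edx=224+4=228
esi=5-1=4
cmp esi, 4  (cmp 4,4)
jg L1: not taken
halt.
Total executed instructions: 53.

53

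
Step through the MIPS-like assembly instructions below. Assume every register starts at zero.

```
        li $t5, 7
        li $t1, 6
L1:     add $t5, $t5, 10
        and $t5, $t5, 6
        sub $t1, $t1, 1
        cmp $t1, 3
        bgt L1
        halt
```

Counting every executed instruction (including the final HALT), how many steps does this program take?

18

li $t5, 7 → $t5=7
li $t1, 6 → $t1=6
add $t5, $t5, 10 → $t5=7+10=17
and $t5, $t5, 6 → $t5=17&6=0
sub $t1, $t1, 1 → $t1=6-1=5
cmp $t1, 3  (cmp 5,3)
bgt L1: taken
add $t5, $t5, 10 → $t5=0+10=10
and $t5, $t5, 6 → $t5=10&6=2
sub $t1, $t1, 1 → $t1=5-1=4
cmp $t1, 3  (cmp 4,3)
bgt L1: taken
add $t5, $t5, 10 → $t5=2+10=12
and $t5, $t5, 6 → $t5=12&6=4
sub $t1, $t1, 1 → $t1=4-1=3
cmp $t1, 3  (cmp 3,3)
bgt L1: not taken
halt.
Total executed instructions: 18.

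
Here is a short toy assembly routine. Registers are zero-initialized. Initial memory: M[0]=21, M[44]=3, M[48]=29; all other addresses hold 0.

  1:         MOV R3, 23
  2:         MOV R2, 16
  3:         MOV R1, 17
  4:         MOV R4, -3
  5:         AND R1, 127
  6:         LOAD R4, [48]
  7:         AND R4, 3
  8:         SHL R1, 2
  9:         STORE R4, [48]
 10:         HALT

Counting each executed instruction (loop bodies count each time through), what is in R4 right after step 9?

after MOV R3, 23: R3=23
after MOV R2, 16: R2=16
after MOV R1, 17: R1=17
after MOV R4, -3: R4=-3
after AND R1, 127: R1=17&127=17
after LOAD R4, [48]: R4=M[48]=29
after AND R4, 3: R4=29&3=1
after SHL R1, 2: R1=17<<2=68
STORE R4, [48] → M[48]=1
After step 9: R4 = 1.

1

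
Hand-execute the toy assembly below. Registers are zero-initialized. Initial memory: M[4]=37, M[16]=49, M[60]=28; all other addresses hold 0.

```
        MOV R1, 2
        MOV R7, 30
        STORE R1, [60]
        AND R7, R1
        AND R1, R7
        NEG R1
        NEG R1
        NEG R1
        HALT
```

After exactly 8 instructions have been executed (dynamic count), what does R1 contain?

MOV R1, 2 → R1=2
MOV R7, 30 → R7=30
STORE R1, [60] → M[60]=2
AND R7, R1 → R7=30&2=2
AND R1, R7 → R1=2&2=2
NEG R1 → R1=-(2)=-2
NEG R1 → R1=-(-2)=2
NEG R1 → R1=-(2)=-2
After step 8: R1 = -2.

-2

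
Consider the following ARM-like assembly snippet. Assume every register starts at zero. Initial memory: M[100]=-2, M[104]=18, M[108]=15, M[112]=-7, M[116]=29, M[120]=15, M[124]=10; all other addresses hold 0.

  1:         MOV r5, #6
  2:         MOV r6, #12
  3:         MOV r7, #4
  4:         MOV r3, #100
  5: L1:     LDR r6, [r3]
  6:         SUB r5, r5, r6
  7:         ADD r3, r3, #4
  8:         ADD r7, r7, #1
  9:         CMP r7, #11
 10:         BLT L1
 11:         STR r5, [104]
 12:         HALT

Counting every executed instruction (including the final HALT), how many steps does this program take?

48

r5=6
r6=12
r7=4
r3=100
r6=M[100]=-2
r5=6-(-2)=8
r3=100+4=104
r7=4+1=5
CMP r7, #11  (cmp 5,11)
BLT L1: taken
r6=M[104]=18
r5=8-18=-10
r3=104+4=108
r7=5+1=6
CMP r7, #11  (cmp 6,11)
BLT L1: taken
r6=M[108]=15
r5=(-10)-15=-25
r3=108+4=112
r7=6+1=7
CMP r7, #11  (cmp 7,11)
BLT L1: taken
r6=M[112]=-7
r5=(-25)-(-7)=-18
r3=112+4=116
r7=7+1=8
CMP r7, #11  (cmp 8,11)
BLT L1: taken
r6=M[116]=29
r5=(-18)-29=-47
r3=116+4=120
r7=8+1=9
CMP r7, #11  (cmp 9,11)
BLT L1: taken
r6=M[120]=15
r5=(-47)-15=-62
r3=120+4=124
r7=9+1=10
CMP r7, #11  (cmp 10,11)
BLT L1: taken
r6=M[124]=10
r5=(-62)-10=-72
r3=124+4=128
r7=10+1=11
CMP r7, #11  (cmp 11,11)
BLT L1: not taken
STR r5, [104] → M[104]=-72
halt.
Total executed instructions: 48.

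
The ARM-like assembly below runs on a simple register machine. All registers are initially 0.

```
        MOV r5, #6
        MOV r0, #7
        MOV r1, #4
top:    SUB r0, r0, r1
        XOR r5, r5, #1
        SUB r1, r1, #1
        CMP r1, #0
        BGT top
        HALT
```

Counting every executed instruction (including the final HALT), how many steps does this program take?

after MOV r5, #6: r5=6
after MOV r0, #7: r0=7
after MOV r1, #4: r1=4
after SUB r0, r0, r1: r0=7-4=3
after XOR r5, r5, #1: r5=6^1=7
after SUB r1, r1, #1: r1=4-1=3
CMP r1, #0  (cmp 3,0)
BGT top: taken
after SUB r0, r0, r1: r0=3-3=0
after XOR r5, r5, #1: r5=7^1=6
after SUB r1, r1, #1: r1=3-1=2
CMP r1, #0  (cmp 2,0)
BGT top: taken
after SUB r0, r0, r1: r0=0-2=-2
after XOR r5, r5, #1: r5=6^1=7
after SUB r1, r1, #1: r1=2-1=1
CMP r1, #0  (cmp 1,0)
BGT top: taken
after SUB r0, r0, r1: r0=(-2)-1=-3
after XOR r5, r5, #1: r5=7^1=6
after SUB r1, r1, #1: r1=1-1=0
CMP r1, #0  (cmp 0,0)
BGT top: not taken
halt.
Total executed instructions: 24.

24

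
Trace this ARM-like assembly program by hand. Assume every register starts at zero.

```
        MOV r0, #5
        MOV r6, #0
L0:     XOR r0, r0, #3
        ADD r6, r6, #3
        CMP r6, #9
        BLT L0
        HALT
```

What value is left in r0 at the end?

r0=5
r6=0
r0=5^3=6
r6=0+3=3
CMP r6, #9  (cmp 3,9)
BLT L0: taken
r0=6^3=5
r6=3+3=6
CMP r6, #9  (cmp 6,9)
BLT L0: taken
r0=5^3=6
r6=6+3=9
CMP r6, #9  (cmp 9,9)
BLT L0: not taken
halt.

6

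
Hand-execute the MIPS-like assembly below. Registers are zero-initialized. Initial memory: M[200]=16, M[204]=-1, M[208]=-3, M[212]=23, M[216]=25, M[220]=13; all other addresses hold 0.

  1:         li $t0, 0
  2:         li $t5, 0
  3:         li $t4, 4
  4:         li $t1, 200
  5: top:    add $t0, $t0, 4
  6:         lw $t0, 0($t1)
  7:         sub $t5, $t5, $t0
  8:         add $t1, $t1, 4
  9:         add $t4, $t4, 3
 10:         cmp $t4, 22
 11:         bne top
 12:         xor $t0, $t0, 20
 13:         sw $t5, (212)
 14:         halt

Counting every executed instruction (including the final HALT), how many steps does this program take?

$t0=0
$t5=0
$t4=4
$t1=200
$t0=0+4=4
$t0=M[200]=16
$t5=0-16=-16
$t1=200+4=204
$t4=4+3=7
cmp $t4, 22  (cmp 7,22)
bne top: taken
$t0=16+4=20
$t0=M[204]=-1
$t5=(-16)-(-1)=-15
$t1=204+4=208
$t4=7+3=10
cmp $t4, 22  (cmp 10,22)
bne top: taken
$t0=(-1)+4=3
$t0=M[208]=-3
$t5=(-15)-(-3)=-12
$t1=208+4=212
$t4=10+3=13
cmp $t4, 22  (cmp 13,22)
bne top: taken
$t0=(-3)+4=1
$t0=M[212]=23
$t5=(-12)-23=-35
$t1=212+4=216
$t4=13+3=16
cmp $t4, 22  (cmp 16,22)
bne top: taken
$t0=23+4=27
$t0=M[216]=25
$t5=(-35)-25=-60
$t1=216+4=220
$t4=16+3=19
cmp $t4, 22  (cmp 19,22)
bne top: taken
$t0=25+4=29
$t0=M[220]=13
$t5=(-60)-13=-73
$t1=220+4=224
$t4=19+3=22
cmp $t4, 22  (cmp 22,22)
bne top: not taken
$t0=13^20=25
sw $t5, (212) → M[212]=-73
halt.
Total executed instructions: 49.

49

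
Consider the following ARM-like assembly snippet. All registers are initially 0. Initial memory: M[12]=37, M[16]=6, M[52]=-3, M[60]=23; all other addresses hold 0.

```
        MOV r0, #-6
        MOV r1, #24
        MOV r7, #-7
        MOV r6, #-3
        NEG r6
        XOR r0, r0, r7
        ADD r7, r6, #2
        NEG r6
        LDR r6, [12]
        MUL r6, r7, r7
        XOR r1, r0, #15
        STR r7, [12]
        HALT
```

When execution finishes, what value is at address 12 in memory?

r0=-6
r1=24
r7=-7
r6=-3
r6=-(-3)=3
r0=(-6)^(-7)=3
r7=3+2=5
r6=-(3)=-3
r6=M[12]=37
r6=5*5=25
r1=3^15=12
STR r7, [12] → M[12]=5
halt.

5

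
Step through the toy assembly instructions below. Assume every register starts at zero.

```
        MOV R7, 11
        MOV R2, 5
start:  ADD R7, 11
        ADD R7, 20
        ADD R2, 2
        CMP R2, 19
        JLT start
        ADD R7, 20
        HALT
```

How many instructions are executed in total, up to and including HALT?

39

MOV R7, 11 → R7=11
MOV R2, 5 → R2=5
ADD R7, 11 → R7=11+11=22
ADD R7, 20 → R7=22+20=42
ADD R2, 2 → R2=5+2=7
CMP R2, 19  (cmp 7,19)
JLT start: taken
ADD R7, 11 → R7=42+11=53
ADD R7, 20 → R7=53+20=73
ADD R2, 2 → R2=7+2=9
CMP R2, 19  (cmp 9,19)
JLT start: taken
ADD R7, 11 → R7=73+11=84
ADD R7, 20 → R7=84+20=104
ADD R2, 2 → R2=9+2=11
CMP R2, 19  (cmp 11,19)
JLT start: taken
ADD R7, 11 → R7=104+11=115
ADD R7, 20 → R7=115+20=135
ADD R2, 2 → R2=11+2=13
CMP R2, 19  (cmp 13,19)
JLT start: taken
ADD R7, 11 → R7=135+11=146
ADD R7, 20 → R7=146+20=166
ADD R2, 2 → R2=13+2=15
CMP R2, 19  (cmp 15,19)
JLT start: taken
ADD R7, 11 → R7=166+11=177
ADD R7, 20 → R7=177+20=197
ADD R2, 2 → R2=15+2=17
CMP R2, 19  (cmp 17,19)
JLT start: taken
ADD R7, 11 → R7=197+11=208
ADD R7, 20 → R7=208+20=228
ADD R2, 2 → R2=17+2=19
CMP R2, 19  (cmp 19,19)
JLT start: not taken
ADD R7, 20 → R7=228+20=248
halt.
Total executed instructions: 39.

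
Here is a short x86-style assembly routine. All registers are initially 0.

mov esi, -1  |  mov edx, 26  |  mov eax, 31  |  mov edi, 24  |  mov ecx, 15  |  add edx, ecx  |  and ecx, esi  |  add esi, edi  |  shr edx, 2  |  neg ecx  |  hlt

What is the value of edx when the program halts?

10

mov esi, -1 → esi=-1
mov edx, 26 → edx=26
mov eax, 31 → eax=31
mov edi, 24 → edi=24
mov ecx, 15 → ecx=15
add edx, ecx → edx=26+15=41
and ecx, esi → ecx=15&(-1)=15
add esi, edi → esi=(-1)+24=23
shr edx, 2 → edx=41>>2=10
neg ecx → ecx=-(15)=-15
halt.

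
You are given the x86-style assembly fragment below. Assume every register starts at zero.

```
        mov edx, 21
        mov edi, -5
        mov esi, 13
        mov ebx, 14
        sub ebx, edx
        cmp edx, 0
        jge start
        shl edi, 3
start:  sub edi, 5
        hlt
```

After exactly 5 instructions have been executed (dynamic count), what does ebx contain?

after mov edx, 21: edx=21
after mov edi, -5: edi=-5
after mov esi, 13: esi=13
after mov ebx, 14: ebx=14
after sub ebx, edx: ebx=14-21=-7
After step 5: ebx = -7.

-7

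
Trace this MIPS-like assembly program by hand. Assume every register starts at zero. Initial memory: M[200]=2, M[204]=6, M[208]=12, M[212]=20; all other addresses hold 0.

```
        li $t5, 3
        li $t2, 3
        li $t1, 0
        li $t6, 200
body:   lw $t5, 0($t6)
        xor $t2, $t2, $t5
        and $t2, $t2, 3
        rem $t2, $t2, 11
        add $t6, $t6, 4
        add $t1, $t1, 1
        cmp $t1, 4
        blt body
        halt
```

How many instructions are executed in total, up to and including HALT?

37

after li $t5, 3: $t5=3
after li $t2, 3: $t2=3
after li $t1, 0: $t1=0
after li $t6, 200: $t6=200
after lw $t5, 0($t6): $t5=M[200]=2
after xor $t2, $t2, $t5: $t2=3^2=1
after and $t2, $t2, 3: $t2=1&3=1
after rem $t2, $t2, 11: $t2=1%11=1
after add $t6, $t6, 4: $t6=200+4=204
after add $t1, $t1, 1: $t1=0+1=1
cmp $t1, 4  (cmp 1,4)
blt body: taken
after lw $t5, 0($t6): $t5=M[204]=6
after xor $t2, $t2, $t5: $t2=1^6=7
after and $t2, $t2, 3: $t2=7&3=3
after rem $t2, $t2, 11: $t2=3%11=3
after add $t6, $t6, 4: $t6=204+4=208
after add $t1, $t1, 1: $t1=1+1=2
cmp $t1, 4  (cmp 2,4)
blt body: taken
after lw $t5, 0($t6): $t5=M[208]=12
after xor $t2, $t2, $t5: $t2=3^12=15
after and $t2, $t2, 3: $t2=15&3=3
after rem $t2, $t2, 11: $t2=3%11=3
after add $t6, $t6, 4: $t6=208+4=212
after add $t1, $t1, 1: $t1=2+1=3
cmp $t1, 4  (cmp 3,4)
blt body: taken
after lw $t5, 0($t6): $t5=M[212]=20
after xor $t2, $t2, $t5: $t2=3^20=23
after and $t2, $t2, 3: $t2=23&3=3
after rem $t2, $t2, 11: $t2=3%11=3
after add $t6, $t6, 4: $t6=212+4=216
after add $t1, $t1, 1: $t1=3+1=4
cmp $t1, 4  (cmp 4,4)
blt body: not taken
halt.
Total executed instructions: 37.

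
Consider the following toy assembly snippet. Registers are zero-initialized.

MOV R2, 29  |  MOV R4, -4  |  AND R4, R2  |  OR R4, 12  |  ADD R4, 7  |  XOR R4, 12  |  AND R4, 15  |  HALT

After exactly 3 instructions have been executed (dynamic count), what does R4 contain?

28

MOV R2, 29 → R2=29
MOV R4, -4 → R4=-4
AND R4, R2 → R4=(-4)&29=28
After step 3: R4 = 28.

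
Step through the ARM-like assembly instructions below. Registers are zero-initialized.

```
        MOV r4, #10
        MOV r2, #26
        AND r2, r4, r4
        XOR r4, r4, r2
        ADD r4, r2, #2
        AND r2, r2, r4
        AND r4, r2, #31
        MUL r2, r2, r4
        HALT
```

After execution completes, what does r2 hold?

64

after MOV r4, #10: r4=10
after MOV r2, #26: r2=26
after AND r2, r4, r4: r2=10&10=10
after XOR r4, r4, r2: r4=10^10=0
after ADD r4, r2, #2: r4=10+2=12
after AND r2, r2, r4: r2=10&12=8
after AND r4, r2, #31: r4=8&31=8
after MUL r2, r2, r4: r2=8*8=64
halt.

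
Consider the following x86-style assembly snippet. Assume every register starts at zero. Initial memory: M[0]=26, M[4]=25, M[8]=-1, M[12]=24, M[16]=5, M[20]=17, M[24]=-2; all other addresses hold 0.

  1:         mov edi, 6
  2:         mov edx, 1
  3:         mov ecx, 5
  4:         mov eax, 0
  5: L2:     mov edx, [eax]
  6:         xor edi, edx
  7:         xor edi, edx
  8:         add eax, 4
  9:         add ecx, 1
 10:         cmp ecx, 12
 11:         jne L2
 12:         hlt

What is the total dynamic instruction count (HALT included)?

54

edi=6
edx=1
ecx=5
eax=0
edx=M[0]=26
edi=6^26=28
edi=28^26=6
eax=0+4=4
ecx=5+1=6
cmp ecx, 12  (cmp 6,12)
jne L2: taken
edx=M[4]=25
edi=6^25=31
edi=31^25=6
eax=4+4=8
ecx=6+1=7
cmp ecx, 12  (cmp 7,12)
jne L2: taken
edx=M[8]=-1
edi=6^(-1)=-7
edi=(-7)^(-1)=6
eax=8+4=12
ecx=7+1=8
cmp ecx, 12  (cmp 8,12)
jne L2: taken
edx=M[12]=24
edi=6^24=30
edi=30^24=6
eax=12+4=16
ecx=8+1=9
cmp ecx, 12  (cmp 9,12)
jne L2: taken
edx=M[16]=5
edi=6^5=3
edi=3^5=6
eax=16+4=20
ecx=9+1=10
cmp ecx, 12  (cmp 10,12)
jne L2: taken
edx=M[20]=17
edi=6^17=23
edi=23^17=6
eax=20+4=24
ecx=10+1=11
cmp ecx, 12  (cmp 11,12)
jne L2: taken
edx=M[24]=-2
edi=6^(-2)=-8
edi=(-8)^(-2)=6
eax=24+4=28
ecx=11+1=12
cmp ecx, 12  (cmp 12,12)
jne L2: not taken
halt.
Total executed instructions: 54.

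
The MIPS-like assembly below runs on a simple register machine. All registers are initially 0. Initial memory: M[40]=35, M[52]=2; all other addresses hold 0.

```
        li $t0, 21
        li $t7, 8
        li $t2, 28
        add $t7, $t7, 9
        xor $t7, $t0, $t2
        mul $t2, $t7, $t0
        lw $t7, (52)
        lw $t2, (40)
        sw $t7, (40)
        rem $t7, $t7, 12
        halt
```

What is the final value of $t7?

li $t0, 21 → $t0=21
li $t7, 8 → $t7=8
li $t2, 28 → $t2=28
add $t7, $t7, 9 → $t7=8+9=17
xor $t7, $t0, $t2 → $t7=21^28=9
mul $t2, $t7, $t0 → $t2=9*21=189
lw $t7, (52) → $t7=M[52]=2
lw $t2, (40) → $t2=M[40]=35
sw $t7, (40) → M[40]=2
rem $t7, $t7, 12 → $t7=2%12=2
halt.

2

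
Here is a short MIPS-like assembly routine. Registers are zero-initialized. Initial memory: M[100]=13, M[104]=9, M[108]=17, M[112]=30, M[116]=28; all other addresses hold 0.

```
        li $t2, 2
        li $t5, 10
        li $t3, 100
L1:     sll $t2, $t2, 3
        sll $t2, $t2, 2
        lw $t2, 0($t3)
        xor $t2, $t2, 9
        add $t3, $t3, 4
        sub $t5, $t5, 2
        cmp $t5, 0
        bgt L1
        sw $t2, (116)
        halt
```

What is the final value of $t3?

120

$t2=2
$t5=10
$t3=100
$t2=2<<3=16
$t2=16<<2=64
$t2=M[100]=13
$t2=13^9=4
$t3=100+4=104
$t5=10-2=8
cmp $t5, 0  (cmp 8,0)
bgt L1: taken
$t2=4<<3=32
$t2=32<<2=128
$t2=M[104]=9
$t2=9^9=0
$t3=104+4=108
$t5=8-2=6
cmp $t5, 0  (cmp 6,0)
bgt L1: taken
$t2=0<<3=0
$t2=0<<2=0
$t2=M[108]=17
$t2=17^9=24
$t3=108+4=112
$t5=6-2=4
cmp $t5, 0  (cmp 4,0)
bgt L1: taken
$t2=24<<3=192
$t2=192<<2=768
$t2=M[112]=30
$t2=30^9=23
$t3=112+4=116
$t5=4-2=2
cmp $t5, 0  (cmp 2,0)
bgt L1: taken
$t2=23<<3=184
$t2=184<<2=736
$t2=M[116]=28
$t2=28^9=21
$t3=116+4=120
$t5=2-2=0
cmp $t5, 0  (cmp 0,0)
bgt L1: not taken
sw $t2, (116) → M[116]=21
halt.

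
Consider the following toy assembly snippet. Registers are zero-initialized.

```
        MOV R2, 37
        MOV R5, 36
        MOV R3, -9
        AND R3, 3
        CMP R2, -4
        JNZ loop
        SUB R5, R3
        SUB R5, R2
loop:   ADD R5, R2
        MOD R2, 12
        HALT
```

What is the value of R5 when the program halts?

73

after MOV R2, 37: R2=37
after MOV R5, 36: R5=36
after MOV R3, -9: R3=-9
after AND R3, 3: R3=(-9)&3=3
CMP R2, -4  (cmp 37,-4)
JNZ loop: taken
after ADD R5, R2: R5=36+37=73
after MOD R2, 12: R2=37%12=1
halt.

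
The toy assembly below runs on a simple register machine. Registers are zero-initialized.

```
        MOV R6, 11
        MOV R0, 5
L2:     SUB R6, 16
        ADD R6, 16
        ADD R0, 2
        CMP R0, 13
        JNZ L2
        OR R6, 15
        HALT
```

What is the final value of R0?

13

R6=11
R0=5
R6=11-16=-5
R6=(-5)+16=11
R0=5+2=7
CMP R0, 13  (cmp 7,13)
JNZ L2: taken
R6=11-16=-5
R6=(-5)+16=11
R0=7+2=9
CMP R0, 13  (cmp 9,13)
JNZ L2: taken
R6=11-16=-5
R6=(-5)+16=11
R0=9+2=11
CMP R0, 13  (cmp 11,13)
JNZ L2: taken
R6=11-16=-5
R6=(-5)+16=11
R0=11+2=13
CMP R0, 13  (cmp 13,13)
JNZ L2: not taken
R6=11|15=15
halt.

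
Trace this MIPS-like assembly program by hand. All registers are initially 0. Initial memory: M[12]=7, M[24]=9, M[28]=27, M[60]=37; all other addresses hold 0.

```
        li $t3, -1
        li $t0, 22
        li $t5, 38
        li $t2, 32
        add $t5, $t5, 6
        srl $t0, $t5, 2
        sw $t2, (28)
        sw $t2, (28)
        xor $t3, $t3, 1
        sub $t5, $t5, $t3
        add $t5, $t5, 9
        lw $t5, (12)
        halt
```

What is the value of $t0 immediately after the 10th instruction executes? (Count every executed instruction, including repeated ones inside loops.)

$t3=-1
$t0=22
$t5=38
$t2=32
$t5=38+6=44
$t0=44>>2=11
sw $t2, (28) → M[28]=32
sw $t2, (28) → M[28]=32
$t3=(-1)^1=-2
$t5=44-(-2)=46
After step 10: $t0 = 11.

11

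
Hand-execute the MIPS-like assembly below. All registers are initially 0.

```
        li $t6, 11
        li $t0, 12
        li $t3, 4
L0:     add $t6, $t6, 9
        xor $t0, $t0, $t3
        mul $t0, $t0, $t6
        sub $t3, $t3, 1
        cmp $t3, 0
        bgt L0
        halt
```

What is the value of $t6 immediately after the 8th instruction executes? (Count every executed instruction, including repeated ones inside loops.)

$t6=11
$t0=12
$t3=4
$t6=11+9=20
$t0=12^4=8
$t0=8*20=160
$t3=4-1=3
cmp $t3, 0  (cmp 3,0)
After step 8: $t6 = 20.

20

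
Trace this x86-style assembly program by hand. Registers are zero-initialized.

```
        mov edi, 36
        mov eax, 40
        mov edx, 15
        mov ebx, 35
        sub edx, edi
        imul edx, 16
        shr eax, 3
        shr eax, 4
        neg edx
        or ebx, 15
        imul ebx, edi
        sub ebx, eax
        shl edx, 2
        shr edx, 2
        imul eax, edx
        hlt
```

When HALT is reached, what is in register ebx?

1692

edi=36
eax=40
edx=15
ebx=35
edx=15-36=-21
edx=(-21)*16=-336
eax=40>>3=5
eax=5>>4=0
edx=-(-336)=336
ebx=35|15=47
ebx=47*36=1692
ebx=1692-0=1692
edx=336<<2=1344
edx=1344>>2=336
eax=0*336=0
halt.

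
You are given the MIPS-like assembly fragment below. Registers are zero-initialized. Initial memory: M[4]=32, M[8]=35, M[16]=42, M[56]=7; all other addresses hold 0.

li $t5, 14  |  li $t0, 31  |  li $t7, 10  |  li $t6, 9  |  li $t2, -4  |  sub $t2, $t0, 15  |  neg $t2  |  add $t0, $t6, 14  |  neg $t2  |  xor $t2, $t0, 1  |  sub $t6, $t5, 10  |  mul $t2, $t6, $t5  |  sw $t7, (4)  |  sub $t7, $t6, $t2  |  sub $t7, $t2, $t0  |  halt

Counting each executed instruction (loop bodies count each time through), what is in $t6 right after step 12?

li $t5, 14 → $t5=14
li $t0, 31 → $t0=31
li $t7, 10 → $t7=10
li $t6, 9 → $t6=9
li $t2, -4 → $t2=-4
sub $t2, $t0, 15 → $t2=31-15=16
neg $t2 → $t2=-(16)=-16
add $t0, $t6, 14 → $t0=9+14=23
neg $t2 → $t2=-(-16)=16
xor $t2, $t0, 1 → $t2=23^1=22
sub $t6, $t5, 10 → $t6=14-10=4
mul $t2, $t6, $t5 → $t2=4*14=56
After step 12: $t6 = 4.

4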